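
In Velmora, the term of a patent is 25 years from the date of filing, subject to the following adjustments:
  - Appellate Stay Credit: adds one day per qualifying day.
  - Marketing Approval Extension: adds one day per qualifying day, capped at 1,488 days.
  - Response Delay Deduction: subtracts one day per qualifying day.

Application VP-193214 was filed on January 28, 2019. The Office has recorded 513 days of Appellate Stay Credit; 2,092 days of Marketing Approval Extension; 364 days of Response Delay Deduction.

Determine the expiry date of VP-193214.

Base term: filing date + 25 years → 28 January 2044.
Appellate Stay Credit: +513 days → 24 June 2045.
Marketing Approval Extension: 2092 days claimed exceeds the 1488-day cap, so +1488 days → 21 July 2049.
Response Delay Deduction: −364 days → 22 July 2048.

2048-07-22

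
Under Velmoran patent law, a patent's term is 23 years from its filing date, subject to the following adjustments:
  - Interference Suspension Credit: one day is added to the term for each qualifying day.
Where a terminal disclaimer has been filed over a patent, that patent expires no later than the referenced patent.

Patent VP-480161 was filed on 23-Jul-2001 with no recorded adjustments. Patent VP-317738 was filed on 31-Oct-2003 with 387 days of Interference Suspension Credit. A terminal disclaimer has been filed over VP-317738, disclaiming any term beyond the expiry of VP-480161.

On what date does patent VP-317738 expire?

Natural term of VP-317738:
  Base: filing + 23 years → 31 October 2026.
  Interference Suspension Credit: +387 days → 22 November 2027.
Expiry of referenced patent VP-480161:
  Base: filing + 23 years → 23 July 2024.
Terminal disclaimer: VP-317738 expires on the earlier of 22 November 2027 and 23 July 2024.

July 23, 2024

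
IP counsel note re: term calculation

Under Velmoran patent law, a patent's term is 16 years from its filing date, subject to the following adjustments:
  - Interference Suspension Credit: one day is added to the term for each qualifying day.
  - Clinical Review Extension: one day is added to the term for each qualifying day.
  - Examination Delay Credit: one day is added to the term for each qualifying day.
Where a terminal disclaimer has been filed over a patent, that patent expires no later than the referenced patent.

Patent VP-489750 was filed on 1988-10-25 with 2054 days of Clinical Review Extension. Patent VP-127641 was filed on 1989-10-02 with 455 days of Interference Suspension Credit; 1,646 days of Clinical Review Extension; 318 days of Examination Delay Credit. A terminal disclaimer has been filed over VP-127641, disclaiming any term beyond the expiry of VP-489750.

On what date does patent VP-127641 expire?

Natural term of VP-127641:
  Base: filing + 16 years → 2 October 2005.
  Interference Suspension Credit: +455 days → 31 December 2006.
  Clinical Review Extension: +1646 days → 4 July 2011.
  Examination Delay Credit: +318 days → 17 May 2012.
Expiry of referenced patent VP-489750:
  Base: filing + 16 years → 25 October 2004.
  Clinical Review Extension: +2054 days → 10 June 2010.
Terminal disclaimer: VP-127641 expires on the earlier of 17 May 2012 and 10 June 2010.

2010-06-10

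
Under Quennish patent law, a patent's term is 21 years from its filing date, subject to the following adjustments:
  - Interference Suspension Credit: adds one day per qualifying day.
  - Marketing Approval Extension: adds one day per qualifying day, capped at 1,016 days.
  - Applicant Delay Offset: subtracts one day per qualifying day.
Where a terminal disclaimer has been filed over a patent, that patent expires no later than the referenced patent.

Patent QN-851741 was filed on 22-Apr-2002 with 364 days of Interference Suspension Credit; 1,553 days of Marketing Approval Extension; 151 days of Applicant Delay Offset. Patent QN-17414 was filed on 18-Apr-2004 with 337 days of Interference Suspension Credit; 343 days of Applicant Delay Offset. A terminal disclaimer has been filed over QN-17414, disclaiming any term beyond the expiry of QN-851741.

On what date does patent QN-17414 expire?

April 12, 2025

Natural term of QN-17414:
  Base: filing + 21 years → 18 April 2025.
  Interference Suspension Credit: +337 days → 21 March 2026.
  Applicant Delay Offset: −343 days → 12 April 2025.
Expiry of referenced patent QN-851741:
  Base: filing + 21 years → 22 April 2023.
  Interference Suspension Credit: +364 days → 20 April 2024.
  Marketing Approval Extension: 1553 days claimed exceeds the 1016-day cap, so +1016 days → 31 January 2027.
  Applicant Delay Offset: −151 days → 2 September 2026.
Terminal disclaimer: QN-17414 expires on the earlier of 12 April 2025 and 2 September 2026.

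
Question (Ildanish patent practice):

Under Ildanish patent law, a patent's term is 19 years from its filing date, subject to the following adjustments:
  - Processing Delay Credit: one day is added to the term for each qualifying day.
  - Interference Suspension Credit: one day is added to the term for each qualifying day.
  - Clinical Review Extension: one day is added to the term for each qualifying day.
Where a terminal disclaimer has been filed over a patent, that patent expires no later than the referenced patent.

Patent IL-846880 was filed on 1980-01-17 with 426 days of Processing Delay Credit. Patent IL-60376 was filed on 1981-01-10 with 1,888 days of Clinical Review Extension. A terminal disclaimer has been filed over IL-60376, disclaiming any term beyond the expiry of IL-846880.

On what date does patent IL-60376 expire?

Natural term of IL-60376:
  Base: filing + 19 years → 10 January 2000.
  Clinical Review Extension: +1888 days → 12 March 2005.
Expiry of referenced patent IL-846880:
  Base: filing + 19 years → 17 January 1999.
  Processing Delay Credit: +426 days → 18 March 2000.
Terminal disclaimer: IL-60376 expires on the earlier of 12 March 2005 and 18 March 2000.

March 18, 2000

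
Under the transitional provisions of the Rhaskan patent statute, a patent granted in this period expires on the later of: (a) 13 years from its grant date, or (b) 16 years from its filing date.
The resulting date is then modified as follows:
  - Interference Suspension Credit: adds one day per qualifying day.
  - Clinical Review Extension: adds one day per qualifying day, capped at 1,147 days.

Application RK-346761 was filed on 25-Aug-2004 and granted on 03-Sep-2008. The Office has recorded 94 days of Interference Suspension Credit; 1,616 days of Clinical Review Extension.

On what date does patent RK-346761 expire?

(a) grant + 13 years → 3 September 2021.
(b) filing + 16 years → 25 August 2020.
Later of the two: 3 September 2021.
Interference Suspension Credit: +94 days → 6 December 2021.
Clinical Review Extension: 1616 days claimed exceeds the 1147-day cap, so +1147 days → 26 January 2025.

2025-01-26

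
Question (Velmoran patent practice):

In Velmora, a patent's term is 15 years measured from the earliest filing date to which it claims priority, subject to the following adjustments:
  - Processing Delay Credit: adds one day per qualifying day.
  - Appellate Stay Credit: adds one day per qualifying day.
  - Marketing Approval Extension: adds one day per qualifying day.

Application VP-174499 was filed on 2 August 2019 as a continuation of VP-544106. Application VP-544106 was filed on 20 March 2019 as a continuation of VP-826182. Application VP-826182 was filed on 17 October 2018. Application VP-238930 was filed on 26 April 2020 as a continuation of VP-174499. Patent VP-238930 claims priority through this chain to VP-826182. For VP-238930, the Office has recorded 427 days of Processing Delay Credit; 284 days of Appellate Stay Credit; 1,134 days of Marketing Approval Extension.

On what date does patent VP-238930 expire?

2038-11-05

Earliest priority filing: 17 October 2018.
Base term: 17 October 2018 + 15 years → 17 October 2033.
Processing Delay Credit: +427 days → 18 December 2034.
Appellate Stay Credit: +284 days → 28 September 2035.
Marketing Approval Extension: +1134 days → 5 November 2038.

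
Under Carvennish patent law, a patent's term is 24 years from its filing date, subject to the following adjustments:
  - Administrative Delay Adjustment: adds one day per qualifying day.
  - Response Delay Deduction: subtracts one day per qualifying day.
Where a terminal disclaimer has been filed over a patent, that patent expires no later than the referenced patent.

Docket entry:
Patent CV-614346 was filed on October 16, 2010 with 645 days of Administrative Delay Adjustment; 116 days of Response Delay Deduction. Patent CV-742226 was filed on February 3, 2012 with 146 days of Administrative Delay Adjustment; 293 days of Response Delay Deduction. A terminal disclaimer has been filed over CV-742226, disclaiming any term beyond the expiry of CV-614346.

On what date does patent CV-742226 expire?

September 9, 2035

Natural term of CV-742226:
  Base: filing + 24 years → 3 February 2036.
  Administrative Delay Adjustment: +146 days → 28 June 2036.
  Response Delay Deduction: −293 days → 9 September 2035.
Expiry of referenced patent CV-614346:
  Base: filing + 24 years → 16 October 2034.
  Administrative Delay Adjustment: +645 days → 22 July 2036.
  Response Delay Deduction: −116 days → 28 March 2036.
Terminal disclaimer: CV-742226 expires on the earlier of 9 September 2035 and 28 March 2036.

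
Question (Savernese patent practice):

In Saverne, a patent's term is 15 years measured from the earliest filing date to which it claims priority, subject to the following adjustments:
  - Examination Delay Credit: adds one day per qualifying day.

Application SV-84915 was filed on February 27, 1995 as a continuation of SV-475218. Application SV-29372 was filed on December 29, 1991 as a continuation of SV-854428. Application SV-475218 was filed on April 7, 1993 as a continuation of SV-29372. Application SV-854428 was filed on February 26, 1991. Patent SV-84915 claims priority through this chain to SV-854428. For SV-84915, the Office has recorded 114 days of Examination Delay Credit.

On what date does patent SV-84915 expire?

June 20, 2006

Earliest priority filing: 26 February 1991.
Base term: 26 February 1991 + 15 years → 26 February 2006.
Examination Delay Credit: +114 days → 20 June 2006.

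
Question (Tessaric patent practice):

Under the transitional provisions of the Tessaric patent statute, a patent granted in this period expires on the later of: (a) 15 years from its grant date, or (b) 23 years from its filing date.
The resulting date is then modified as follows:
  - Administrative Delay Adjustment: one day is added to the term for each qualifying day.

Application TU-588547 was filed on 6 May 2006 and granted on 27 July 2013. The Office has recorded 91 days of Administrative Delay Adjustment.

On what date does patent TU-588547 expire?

(a) grant + 15 years → 27 July 2028.
(b) filing + 23 years → 6 May 2029.
Later of the two: 6 May 2029.
Administrative Delay Adjustment: +91 days → 5 August 2029.

2029-08-05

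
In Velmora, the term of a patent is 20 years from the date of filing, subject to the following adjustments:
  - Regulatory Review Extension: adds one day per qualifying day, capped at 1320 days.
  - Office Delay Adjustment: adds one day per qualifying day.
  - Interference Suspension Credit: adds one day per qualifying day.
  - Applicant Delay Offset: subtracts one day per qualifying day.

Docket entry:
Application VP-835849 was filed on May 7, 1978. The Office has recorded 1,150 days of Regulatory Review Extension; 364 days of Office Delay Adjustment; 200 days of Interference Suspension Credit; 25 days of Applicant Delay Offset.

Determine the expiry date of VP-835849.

Base term: filing date + 20 years → 7 May 1998.
Regulatory Review Extension: 1150 days (within the 1320-day cap) → +1150 days → 30 June 2001.
Office Delay Adjustment: +364 days → 29 June 2002.
Interference Suspension Credit: +200 days → 15 January 2003.
Applicant Delay Offset: −25 days → 21 December 2002.

December 21, 2002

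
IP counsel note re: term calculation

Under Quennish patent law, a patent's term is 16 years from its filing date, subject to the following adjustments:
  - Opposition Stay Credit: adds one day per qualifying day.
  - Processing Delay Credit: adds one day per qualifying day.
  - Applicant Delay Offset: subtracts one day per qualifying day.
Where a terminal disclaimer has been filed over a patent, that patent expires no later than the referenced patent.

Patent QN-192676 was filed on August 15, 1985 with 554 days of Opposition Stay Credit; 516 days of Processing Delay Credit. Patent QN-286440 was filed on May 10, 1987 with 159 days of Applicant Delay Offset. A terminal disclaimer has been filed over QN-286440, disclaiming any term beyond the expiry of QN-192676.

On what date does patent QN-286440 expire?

2002-12-02

Natural term of QN-286440:
  Base: filing + 16 years → 10 May 2003.
  Applicant Delay Offset: −159 days → 2 December 2002.
Expiry of referenced patent QN-192676:
  Base: filing + 16 years → 15 August 2001.
  Opposition Stay Credit: +554 days → 20 February 2003.
  Processing Delay Credit: +516 days → 20 July 2004.
Terminal disclaimer: QN-286440 expires on the earlier of 2 December 2002 and 20 July 2004.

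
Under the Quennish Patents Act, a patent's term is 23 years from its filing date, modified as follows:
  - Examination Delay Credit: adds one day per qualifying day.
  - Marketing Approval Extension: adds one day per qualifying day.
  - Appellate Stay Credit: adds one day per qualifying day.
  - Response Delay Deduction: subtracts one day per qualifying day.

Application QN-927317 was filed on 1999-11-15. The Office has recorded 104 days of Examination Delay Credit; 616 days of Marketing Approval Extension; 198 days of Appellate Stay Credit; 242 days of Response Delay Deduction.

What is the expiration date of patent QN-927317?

September 21, 2024

Base term: filing date + 23 years → 15 November 2022.
Examination Delay Credit: +104 days → 27 February 2023.
Marketing Approval Extension: +616 days → 4 November 2024.
Appellate Stay Credit: +198 days → 21 May 2025.
Response Delay Deduction: −242 days → 21 September 2024.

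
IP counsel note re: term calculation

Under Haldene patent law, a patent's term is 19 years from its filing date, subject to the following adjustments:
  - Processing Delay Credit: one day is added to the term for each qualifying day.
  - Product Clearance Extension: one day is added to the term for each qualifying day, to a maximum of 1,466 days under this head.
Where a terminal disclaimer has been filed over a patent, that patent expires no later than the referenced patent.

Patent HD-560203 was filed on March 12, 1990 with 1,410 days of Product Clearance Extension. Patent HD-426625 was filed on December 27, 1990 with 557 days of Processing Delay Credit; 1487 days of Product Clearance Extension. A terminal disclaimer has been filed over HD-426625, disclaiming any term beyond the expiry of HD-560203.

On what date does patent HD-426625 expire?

2013-01-20

Natural term of HD-426625:
  Base: filing + 19 years → 27 December 2009.
  Processing Delay Credit: +557 days → 7 July 2011.
  Product Clearance Extension: 1487 days claimed exceeds the 1466-day cap, so +1466 days → 12 July 2015.
Expiry of referenced patent HD-560203:
  Base: filing + 19 years → 12 March 2009.
  Product Clearance Extension: 1410 days (within the 1466-day cap) → +1410 days → 20 January 2013.
Terminal disclaimer: HD-426625 expires on the earlier of 12 July 2015 and 20 January 2013.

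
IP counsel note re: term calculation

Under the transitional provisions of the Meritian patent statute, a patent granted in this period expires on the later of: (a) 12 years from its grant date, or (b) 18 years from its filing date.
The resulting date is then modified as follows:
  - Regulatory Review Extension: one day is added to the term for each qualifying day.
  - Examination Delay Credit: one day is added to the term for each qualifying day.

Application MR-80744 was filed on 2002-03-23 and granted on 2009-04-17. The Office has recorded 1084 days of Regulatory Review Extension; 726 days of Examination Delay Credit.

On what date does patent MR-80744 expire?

April 1, 2026

(a) grant + 12 years → 17 April 2021.
(b) filing + 18 years → 23 March 2020.
Later of the two: 17 April 2021.
Regulatory Review Extension: +1084 days → 5 April 2024.
Examination Delay Credit: +726 days → 1 April 2026.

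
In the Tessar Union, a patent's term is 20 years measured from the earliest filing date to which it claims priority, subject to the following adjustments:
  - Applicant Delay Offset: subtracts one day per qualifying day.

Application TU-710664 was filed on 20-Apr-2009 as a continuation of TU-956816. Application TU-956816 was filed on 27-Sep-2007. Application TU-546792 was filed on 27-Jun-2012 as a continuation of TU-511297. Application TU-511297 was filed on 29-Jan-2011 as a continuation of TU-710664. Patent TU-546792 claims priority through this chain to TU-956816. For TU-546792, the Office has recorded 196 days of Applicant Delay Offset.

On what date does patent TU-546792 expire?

Earliest priority filing: 27 September 2007.
Base term: 27 September 2007 + 20 years → 27 September 2027.
Applicant Delay Offset: −196 days → 15 March 2027.

March 15, 2027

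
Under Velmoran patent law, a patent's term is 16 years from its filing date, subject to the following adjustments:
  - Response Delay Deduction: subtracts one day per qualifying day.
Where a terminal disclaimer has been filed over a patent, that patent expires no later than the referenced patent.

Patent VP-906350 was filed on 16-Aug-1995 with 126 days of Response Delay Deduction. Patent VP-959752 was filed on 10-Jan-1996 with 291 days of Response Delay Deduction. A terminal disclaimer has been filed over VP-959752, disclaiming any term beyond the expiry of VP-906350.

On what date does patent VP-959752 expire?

2011-03-25

Natural term of VP-959752:
  Base: filing + 16 years → 10 January 2012.
  Response Delay Deduction: −291 days → 25 March 2011.
Expiry of referenced patent VP-906350:
  Base: filing + 16 years → 16 August 2011.
  Response Delay Deduction: −126 days → 12 April 2011.
Terminal disclaimer: VP-959752 expires on the earlier of 25 March 2011 and 12 April 2011.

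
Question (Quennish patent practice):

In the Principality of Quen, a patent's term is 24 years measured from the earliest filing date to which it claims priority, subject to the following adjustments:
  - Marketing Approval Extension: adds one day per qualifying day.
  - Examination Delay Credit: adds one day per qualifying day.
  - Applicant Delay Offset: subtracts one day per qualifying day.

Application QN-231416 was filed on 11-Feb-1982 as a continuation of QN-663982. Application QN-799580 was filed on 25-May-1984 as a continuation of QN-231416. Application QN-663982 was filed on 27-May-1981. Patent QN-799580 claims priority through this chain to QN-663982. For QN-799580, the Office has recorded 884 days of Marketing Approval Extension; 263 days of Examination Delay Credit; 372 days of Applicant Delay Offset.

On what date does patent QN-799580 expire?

2007-07-11

Earliest priority filing: 27 May 1981.
Base term: 27 May 1981 + 24 years → 27 May 2005.
Marketing Approval Extension: +884 days → 28 October 2007.
Examination Delay Credit: +263 days → 17 July 2008.
Applicant Delay Offset: −372 days → 11 July 2007.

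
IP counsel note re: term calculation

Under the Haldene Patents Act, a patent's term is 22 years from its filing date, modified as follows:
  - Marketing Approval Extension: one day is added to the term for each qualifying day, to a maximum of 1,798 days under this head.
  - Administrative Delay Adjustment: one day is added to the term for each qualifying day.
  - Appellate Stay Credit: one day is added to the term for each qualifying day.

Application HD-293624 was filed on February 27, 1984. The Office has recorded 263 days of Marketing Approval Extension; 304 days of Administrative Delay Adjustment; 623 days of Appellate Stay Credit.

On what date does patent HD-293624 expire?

Base term: filing date + 22 years → 27 February 2006.
Marketing Approval Extension: 263 days (within the 1798-day cap) → +263 days → 17 November 2006.
Administrative Delay Adjustment: +304 days → 17 September 2007.
Appellate Stay Credit: +623 days → 1 June 2009.

June 1, 2009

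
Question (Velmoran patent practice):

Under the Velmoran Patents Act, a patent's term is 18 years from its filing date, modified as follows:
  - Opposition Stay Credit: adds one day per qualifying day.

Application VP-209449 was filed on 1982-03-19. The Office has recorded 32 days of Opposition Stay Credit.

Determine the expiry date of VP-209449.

Base term: filing date + 18 years → 19 March 2000.
Opposition Stay Credit: +32 days → 20 April 2000.

April 20, 2000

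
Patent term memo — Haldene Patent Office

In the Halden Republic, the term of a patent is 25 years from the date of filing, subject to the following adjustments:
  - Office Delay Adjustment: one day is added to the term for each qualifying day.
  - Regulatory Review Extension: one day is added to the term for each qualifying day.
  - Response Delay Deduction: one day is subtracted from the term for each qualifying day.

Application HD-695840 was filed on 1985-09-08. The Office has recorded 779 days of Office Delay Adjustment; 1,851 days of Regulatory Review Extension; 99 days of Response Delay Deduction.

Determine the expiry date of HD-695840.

Base term: filing date + 25 years → 8 September 2010.
Office Delay Adjustment: +779 days → 26 October 2012.
Regulatory Review Extension: +1851 days → 20 November 2017.
Response Delay Deduction: −99 days → 13 August 2017.

August 13, 2017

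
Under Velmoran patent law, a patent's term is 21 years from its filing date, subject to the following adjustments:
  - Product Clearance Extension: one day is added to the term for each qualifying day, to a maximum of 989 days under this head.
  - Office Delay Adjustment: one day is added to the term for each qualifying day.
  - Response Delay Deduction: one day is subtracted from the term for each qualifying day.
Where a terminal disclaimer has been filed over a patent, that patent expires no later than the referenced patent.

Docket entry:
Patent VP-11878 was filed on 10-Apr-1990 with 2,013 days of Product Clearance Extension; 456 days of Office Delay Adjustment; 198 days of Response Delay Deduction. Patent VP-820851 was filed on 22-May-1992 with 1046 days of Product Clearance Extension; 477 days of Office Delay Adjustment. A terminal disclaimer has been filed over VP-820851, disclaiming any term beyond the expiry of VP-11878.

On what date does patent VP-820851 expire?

Natural term of VP-820851:
  Base: filing + 21 years → 22 May 2013.
  Product Clearance Extension: 1046 days claimed exceeds the 989-day cap, so +989 days → 5 February 2016.
  Office Delay Adjustment: +477 days → 27 May 2017.
Expiry of referenced patent VP-11878:
  Base: filing + 21 years → 10 April 2011.
  Product Clearance Extension: 2013 days claimed exceeds the 989-day cap, so +989 days → 24 December 2013.
  Office Delay Adjustment: +456 days → 25 March 2015.
  Response Delay Deduction: −198 days → 8 September 2014.
Terminal disclaimer: VP-820851 expires on the earlier of 27 May 2017 and 8 September 2014.

2014-09-08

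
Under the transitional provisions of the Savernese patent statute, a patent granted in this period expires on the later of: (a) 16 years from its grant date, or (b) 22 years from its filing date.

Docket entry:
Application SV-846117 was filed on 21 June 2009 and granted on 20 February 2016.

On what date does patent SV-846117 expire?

(a) grant + 16 years → 20 February 2032.
(b) filing + 22 years → 21 June 2031.
Later of the two: 20 February 2032.

2032-02-20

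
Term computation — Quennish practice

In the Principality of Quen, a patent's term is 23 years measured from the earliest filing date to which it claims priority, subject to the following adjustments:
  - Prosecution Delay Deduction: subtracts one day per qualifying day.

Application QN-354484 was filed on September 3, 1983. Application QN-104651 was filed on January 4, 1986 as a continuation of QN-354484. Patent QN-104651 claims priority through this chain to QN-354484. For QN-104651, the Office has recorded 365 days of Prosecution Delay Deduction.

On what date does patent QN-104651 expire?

September 3, 2005

Earliest priority filing: 3 September 1983.
Base term: 3 September 1983 + 23 years → 3 September 2006.
Prosecution Delay Deduction: −365 days → 3 September 2005.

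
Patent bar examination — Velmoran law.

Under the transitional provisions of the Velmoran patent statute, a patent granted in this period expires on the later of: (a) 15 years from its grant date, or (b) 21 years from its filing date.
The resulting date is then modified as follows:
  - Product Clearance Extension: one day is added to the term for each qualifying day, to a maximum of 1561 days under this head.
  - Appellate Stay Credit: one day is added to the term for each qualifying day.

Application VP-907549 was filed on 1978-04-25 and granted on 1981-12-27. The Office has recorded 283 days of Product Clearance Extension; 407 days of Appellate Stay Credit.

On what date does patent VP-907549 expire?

(a) grant + 15 years → 27 December 1996.
(b) filing + 21 years → 25 April 1999.
Later of the two: 25 April 1999.
Product Clearance Extension: 283 days (within the 1561-day cap) → +283 days → 2 February 2000.
Appellate Stay Credit: +407 days → 15 March 2001.

March 15, 2001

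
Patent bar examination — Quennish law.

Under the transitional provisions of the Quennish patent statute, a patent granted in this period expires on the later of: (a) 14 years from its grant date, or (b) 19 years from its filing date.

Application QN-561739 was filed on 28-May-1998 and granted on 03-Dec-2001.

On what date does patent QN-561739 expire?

May 28, 2017

(a) grant + 14 years → 3 December 2015.
(b) filing + 19 years → 28 May 2017.
Later of the two: 28 May 2017.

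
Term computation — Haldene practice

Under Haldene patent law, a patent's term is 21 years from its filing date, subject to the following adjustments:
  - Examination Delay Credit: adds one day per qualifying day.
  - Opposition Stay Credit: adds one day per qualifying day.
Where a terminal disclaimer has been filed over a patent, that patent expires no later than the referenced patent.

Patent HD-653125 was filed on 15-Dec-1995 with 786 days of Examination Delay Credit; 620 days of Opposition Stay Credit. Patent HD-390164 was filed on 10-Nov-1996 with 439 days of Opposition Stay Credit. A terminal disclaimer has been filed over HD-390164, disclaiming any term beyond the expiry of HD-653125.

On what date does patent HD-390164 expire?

2019-01-23

Natural term of HD-390164:
  Base: filing + 21 years → 10 November 2017.
  Opposition Stay Credit: +439 days → 23 January 2019.
Expiry of referenced patent HD-653125:
  Base: filing + 21 years → 15 December 2016.
  Examination Delay Credit: +786 days → 9 February 2019.
  Opposition Stay Credit: +620 days → 21 October 2020.
Terminal disclaimer: HD-390164 expires on the earlier of 23 January 2019 and 21 October 2020.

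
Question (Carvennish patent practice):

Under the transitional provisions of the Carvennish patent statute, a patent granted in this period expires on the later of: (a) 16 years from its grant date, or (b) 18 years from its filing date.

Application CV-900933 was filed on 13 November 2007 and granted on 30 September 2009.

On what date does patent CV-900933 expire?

(a) grant + 16 years → 30 September 2025.
(b) filing + 18 years → 13 November 2025.
Later of the two: 13 November 2025.

2025-11-13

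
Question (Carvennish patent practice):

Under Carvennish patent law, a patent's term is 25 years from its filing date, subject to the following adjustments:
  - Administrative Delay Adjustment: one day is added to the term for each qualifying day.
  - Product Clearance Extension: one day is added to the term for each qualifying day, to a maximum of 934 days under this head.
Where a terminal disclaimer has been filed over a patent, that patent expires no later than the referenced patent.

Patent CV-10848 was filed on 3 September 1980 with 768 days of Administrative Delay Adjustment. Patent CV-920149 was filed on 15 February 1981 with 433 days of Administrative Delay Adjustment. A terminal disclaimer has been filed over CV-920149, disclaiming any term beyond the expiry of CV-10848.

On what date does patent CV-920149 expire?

Natural term of CV-920149:
  Base: filing + 25 years → 15 February 2006.
  Administrative Delay Adjustment: +433 days → 24 April 2007.
Expiry of referenced patent CV-10848:
  Base: filing + 25 years → 3 September 2005.
  Administrative Delay Adjustment: +768 days → 11 October 2007.
Terminal disclaimer: CV-920149 expires on the earlier of 24 April 2007 and 11 October 2007.

April 24, 2007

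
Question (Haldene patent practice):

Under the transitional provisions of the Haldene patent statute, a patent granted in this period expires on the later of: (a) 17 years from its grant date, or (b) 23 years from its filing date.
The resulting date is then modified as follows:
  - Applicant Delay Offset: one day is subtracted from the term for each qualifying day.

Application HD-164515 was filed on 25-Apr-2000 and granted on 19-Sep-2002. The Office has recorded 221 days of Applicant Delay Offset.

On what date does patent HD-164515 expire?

(a) grant + 17 years → 19 September 2019.
(b) filing + 23 years → 25 April 2023.
Later of the two: 25 April 2023.
Applicant Delay Offset: −221 days → 16 September 2022.

2022-09-16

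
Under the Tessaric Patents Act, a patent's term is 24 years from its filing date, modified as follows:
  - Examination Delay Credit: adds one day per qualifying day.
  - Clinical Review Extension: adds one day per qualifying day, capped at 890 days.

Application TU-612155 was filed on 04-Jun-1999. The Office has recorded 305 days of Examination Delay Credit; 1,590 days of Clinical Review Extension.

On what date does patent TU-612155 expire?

Base term: filing date + 24 years → 4 June 2023.
Examination Delay Credit: +305 days → 4 April 2024.
Clinical Review Extension: 1590 days claimed exceeds the 890-day cap, so +890 days → 11 September 2026.

September 11, 2026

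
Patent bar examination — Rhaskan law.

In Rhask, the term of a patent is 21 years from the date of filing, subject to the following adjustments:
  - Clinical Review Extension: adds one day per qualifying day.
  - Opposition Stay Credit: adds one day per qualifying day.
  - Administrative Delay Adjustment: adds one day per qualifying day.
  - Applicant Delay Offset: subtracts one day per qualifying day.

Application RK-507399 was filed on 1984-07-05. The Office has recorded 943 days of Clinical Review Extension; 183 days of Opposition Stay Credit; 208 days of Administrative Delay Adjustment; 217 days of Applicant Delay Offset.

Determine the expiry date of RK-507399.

2008-07-26

Base term: filing date + 21 years → 5 July 2005.
Clinical Review Extension: +943 days → 3 February 2008.
Opposition Stay Credit: +183 days → 4 August 2008.
Administrative Delay Adjustment: +208 days → 28 February 2009.
Applicant Delay Offset: −217 days → 26 July 2008.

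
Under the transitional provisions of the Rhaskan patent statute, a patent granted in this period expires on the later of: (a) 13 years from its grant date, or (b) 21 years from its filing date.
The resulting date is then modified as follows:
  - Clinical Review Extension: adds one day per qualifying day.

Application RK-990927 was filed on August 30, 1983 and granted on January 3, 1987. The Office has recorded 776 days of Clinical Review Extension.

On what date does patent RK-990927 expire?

(a) grant + 13 years → 3 January 2000.
(b) filing + 21 years → 30 August 2004.
Later of the two: 30 August 2004.
Clinical Review Extension: +776 days → 15 October 2006.

2006-10-15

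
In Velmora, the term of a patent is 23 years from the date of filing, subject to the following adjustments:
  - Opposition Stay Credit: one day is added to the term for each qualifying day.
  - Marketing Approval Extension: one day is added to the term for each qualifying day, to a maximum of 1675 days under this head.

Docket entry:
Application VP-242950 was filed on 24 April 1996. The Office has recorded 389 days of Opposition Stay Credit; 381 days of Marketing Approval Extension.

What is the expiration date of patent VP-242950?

2021-06-02

Base term: filing date + 23 years → 24 April 2019.
Opposition Stay Credit: +389 days → 17 May 2020.
Marketing Approval Extension: 381 days (within the 1675-day cap) → +381 days → 2 June 2021.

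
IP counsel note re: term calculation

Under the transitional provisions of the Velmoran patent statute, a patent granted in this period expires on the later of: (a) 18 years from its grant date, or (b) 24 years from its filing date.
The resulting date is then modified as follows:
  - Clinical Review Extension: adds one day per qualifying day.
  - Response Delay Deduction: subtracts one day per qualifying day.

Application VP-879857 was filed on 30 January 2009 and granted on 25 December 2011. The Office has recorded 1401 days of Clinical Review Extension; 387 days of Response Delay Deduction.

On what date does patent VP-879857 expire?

(a) grant + 18 years → 25 December 2029.
(b) filing + 24 years → 30 January 2033.
Later of the two: 30 January 2033.
Clinical Review Extension: +1401 days → 1 December 2036.
Response Delay Deduction: −387 days → 10 November 2035.

2035-11-10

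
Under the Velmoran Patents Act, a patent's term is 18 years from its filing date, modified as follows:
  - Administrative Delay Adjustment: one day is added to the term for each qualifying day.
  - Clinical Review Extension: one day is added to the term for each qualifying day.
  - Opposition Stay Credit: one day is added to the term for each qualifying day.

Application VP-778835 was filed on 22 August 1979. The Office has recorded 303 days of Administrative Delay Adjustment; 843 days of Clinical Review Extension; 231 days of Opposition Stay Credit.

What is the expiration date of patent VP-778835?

Base term: filing date + 18 years → 22 August 1997.
Administrative Delay Adjustment: +303 days → 21 June 1998.
Clinical Review Extension: +843 days → 11 October 2000.
Opposition Stay Credit: +231 days → 30 May 2001.

2001-05-30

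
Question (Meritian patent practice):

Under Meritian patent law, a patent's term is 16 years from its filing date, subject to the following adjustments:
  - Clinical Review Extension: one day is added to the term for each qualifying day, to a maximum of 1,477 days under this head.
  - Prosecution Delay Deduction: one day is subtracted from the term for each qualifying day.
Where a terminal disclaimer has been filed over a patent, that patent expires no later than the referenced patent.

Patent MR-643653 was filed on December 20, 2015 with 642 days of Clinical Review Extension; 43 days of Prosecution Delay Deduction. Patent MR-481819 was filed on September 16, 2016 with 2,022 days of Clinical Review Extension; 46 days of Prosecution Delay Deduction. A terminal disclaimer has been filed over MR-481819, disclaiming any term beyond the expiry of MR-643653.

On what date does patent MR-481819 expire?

August 10, 2033

Natural term of MR-481819:
  Base: filing + 16 years → 16 September 2032.
  Clinical Review Extension: 2022 days claimed exceeds the 1477-day cap, so +1477 days → 2 October 2036.
  Prosecution Delay Deduction: −46 days → 17 August 2036.
Expiry of referenced patent MR-643653:
  Base: filing + 16 years → 20 December 2031.
  Clinical Review Extension: 642 days (within the 1477-day cap) → +642 days → 22 September 2033.
  Prosecution Delay Deduction: −43 days → 10 August 2033.
Terminal disclaimer: MR-481819 expires on the earlier of 17 August 2036 and 10 August 2033.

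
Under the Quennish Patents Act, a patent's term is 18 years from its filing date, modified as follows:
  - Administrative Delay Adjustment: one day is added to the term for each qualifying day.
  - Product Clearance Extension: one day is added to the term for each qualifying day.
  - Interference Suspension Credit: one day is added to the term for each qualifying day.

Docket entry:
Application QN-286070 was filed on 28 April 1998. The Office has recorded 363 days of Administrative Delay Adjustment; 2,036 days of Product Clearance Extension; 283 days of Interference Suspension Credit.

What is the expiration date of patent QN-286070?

September 1, 2023

Base term: filing date + 18 years → 28 April 2016.
Administrative Delay Adjustment: +363 days → 26 April 2017.
Product Clearance Extension: +2036 days → 22 November 2022.
Interference Suspension Credit: +283 days → 1 September 2023.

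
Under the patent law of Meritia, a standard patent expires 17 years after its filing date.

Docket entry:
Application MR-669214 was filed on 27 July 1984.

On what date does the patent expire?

Filing date + 17 years → 27 July 2001.

July 27, 2001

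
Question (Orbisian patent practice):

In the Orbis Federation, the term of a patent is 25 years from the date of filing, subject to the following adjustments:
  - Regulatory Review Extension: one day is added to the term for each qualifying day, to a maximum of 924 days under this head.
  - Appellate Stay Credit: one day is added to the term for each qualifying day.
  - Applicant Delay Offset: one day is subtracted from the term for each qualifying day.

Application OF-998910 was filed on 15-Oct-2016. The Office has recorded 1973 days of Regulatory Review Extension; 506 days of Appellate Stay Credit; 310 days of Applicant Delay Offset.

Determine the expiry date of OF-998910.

2044-11-08

Base term: filing date + 25 years → 15 October 2041.
Regulatory Review Extension: 1973 days claimed exceeds the 924-day cap, so +924 days → 26 April 2044.
Appellate Stay Credit: +506 days → 14 September 2045.
Applicant Delay Offset: −310 days → 8 November 2044.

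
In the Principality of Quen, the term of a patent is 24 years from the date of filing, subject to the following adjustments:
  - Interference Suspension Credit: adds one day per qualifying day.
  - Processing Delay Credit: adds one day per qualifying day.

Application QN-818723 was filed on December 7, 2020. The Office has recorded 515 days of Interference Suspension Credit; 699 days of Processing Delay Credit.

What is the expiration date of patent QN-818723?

Base term: filing date + 24 years → 7 December 2044.
Interference Suspension Credit: +515 days → 6 May 2046.
Processing Delay Credit: +699 days → 4 April 2048.

April 4, 2048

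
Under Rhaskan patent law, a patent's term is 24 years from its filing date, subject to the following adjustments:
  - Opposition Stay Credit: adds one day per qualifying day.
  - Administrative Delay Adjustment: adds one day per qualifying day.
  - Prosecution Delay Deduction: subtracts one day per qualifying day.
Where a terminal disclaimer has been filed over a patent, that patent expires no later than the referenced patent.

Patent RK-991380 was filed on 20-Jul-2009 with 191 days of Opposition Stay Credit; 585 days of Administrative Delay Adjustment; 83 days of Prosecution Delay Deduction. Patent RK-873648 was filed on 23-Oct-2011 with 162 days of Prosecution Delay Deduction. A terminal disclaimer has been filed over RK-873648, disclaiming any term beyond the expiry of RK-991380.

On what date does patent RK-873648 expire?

Natural term of RK-873648:
  Base: filing + 24 years → 23 October 2035.
  Prosecution Delay Deduction: −162 days → 14 May 2035.
Expiry of referenced patent RK-991380:
  Base: filing + 24 years → 20 July 2033.
  Opposition Stay Credit: +191 days → 27 January 2034.
  Administrative Delay Adjustment: +585 days → 4 September 2035.
  Prosecution Delay Deduction: −83 days → 13 June 2035.
Terminal disclaimer: RK-873648 expires on the earlier of 14 May 2035 and 13 June 2035.

May 14, 2035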